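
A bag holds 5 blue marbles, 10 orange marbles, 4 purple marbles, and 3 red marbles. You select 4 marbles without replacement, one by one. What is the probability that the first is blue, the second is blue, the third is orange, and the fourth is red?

Multiply the probability of each draw given the previous ones:
P = 5/22 × 4/21 × 10/20 × 3/19 = 600/175560 = 5/1463.

5/1463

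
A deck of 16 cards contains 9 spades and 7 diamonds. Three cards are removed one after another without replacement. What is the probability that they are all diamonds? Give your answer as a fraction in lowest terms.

1/16

P(every draw is a diamond) = 7/16 × 6/15 × 5/14 = 210/3360 = 1/16.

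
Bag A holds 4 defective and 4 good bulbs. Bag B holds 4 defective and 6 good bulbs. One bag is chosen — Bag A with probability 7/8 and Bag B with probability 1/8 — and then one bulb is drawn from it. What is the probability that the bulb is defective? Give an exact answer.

From Bag A: P(defective) = 4/8.
From Bag B: P(defective) = 4/10.
Total probability = (7/8)(4/8) + (1/8)(4/10) = 39/80.

39/80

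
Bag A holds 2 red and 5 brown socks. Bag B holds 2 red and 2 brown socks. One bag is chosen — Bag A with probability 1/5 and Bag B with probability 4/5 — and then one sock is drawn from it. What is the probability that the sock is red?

From Bag A: P(red) = 2/7.
From Bag B: P(red) = 2/4.
Total probability = (1/5)(2/7) + (4/5)(2/4) = 16/35.

16/35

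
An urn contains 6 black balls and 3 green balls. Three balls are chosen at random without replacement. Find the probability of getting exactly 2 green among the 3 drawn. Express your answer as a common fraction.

3/14

One ordering (green drawn first) has probability 3/9 × 2/8 × 6/7 = 36/504 = 1/14.
There are C(3,2) = 3 such orderings, each equally likely, so P = 3 × 1/14 = 3/14.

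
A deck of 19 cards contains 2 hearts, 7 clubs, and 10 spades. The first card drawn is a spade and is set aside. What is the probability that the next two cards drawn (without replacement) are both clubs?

7/51

With the first card removed, 7 clubs remain out of 18.
P = 7/18 × 6/17 = 42/306 = 7/51.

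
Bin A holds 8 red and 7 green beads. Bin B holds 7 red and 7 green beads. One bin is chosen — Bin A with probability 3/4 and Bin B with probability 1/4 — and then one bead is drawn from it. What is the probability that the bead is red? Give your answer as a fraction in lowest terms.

21/40

From Bin A: P(red) = 8/15.
From Bin B: P(red) = 7/14.
Total probability = (3/4)(8/15) + (1/4)(7/14) = 21/40.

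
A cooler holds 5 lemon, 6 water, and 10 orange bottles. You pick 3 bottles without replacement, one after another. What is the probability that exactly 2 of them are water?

45/266

One ordering (water drawn first) has probability 6/21 × 5/20 × 15/19 = 450/7980 = 15/266.
There are C(3,2) = 3 such orderings, each equally likely, so P = 3 × 15/266 = 45/266.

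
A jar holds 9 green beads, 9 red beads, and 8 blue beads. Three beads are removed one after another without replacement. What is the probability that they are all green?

P = 9/26 × 8/25 × 7/24 = 504/15600 = 21/650.

21/650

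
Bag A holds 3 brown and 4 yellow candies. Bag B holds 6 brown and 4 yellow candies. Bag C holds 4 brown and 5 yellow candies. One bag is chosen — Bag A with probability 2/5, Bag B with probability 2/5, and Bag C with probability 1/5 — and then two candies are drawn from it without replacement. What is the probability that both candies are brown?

From Bag A: P(both brown) = (3/7)(2/6) = 1/7.
From Bag B: P(both brown) = (6/10)(5/9) = 1/3.
From Bag C: P(both brown) = (4/9)(3/8) = 1/6.
Total probability = (2/5)(1/7) + (2/5)(1/3) + (1/5)(1/6) = 47/210.

47/210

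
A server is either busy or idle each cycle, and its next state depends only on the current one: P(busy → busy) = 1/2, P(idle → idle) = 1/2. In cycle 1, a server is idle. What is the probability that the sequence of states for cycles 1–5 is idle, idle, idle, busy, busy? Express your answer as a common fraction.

1/16

Cycle 1 is given. For each transition, use the conditional probability from the current state:
P(idle | idle) = 1/2; P(idle | idle) = 1/2; P(busy | idle) = 1/2; P(busy | busy) = 1/2.
P = 1/2 × 1/2 × 1/2 × 1/2 = 1/16.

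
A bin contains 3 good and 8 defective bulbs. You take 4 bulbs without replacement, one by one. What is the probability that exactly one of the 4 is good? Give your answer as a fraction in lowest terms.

One ordering (good drawn first) has probability 3/11 × 8/10 × 7/9 × 6/8 = 1008/7920 = 7/55.
There are C(4,1) = 4 such orderings, each equally likely, so P = 4 × 7/55 = 28/55.

28/55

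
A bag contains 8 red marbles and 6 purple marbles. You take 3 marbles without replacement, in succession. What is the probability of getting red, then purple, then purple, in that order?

Each draw changes the counts, so multiply the conditional probabilities along the sequence:
P = 8/14 × 6/13 × 5/12 = 240/2184 = 10/91.

10/91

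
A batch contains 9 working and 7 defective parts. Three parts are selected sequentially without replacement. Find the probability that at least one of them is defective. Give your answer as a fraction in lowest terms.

17/20

P(no defective) = 9/16 × 8/15 × 7/14 = 504/3360 = 3/20.
P(at least one) = 1 − 3/20 = 17/20.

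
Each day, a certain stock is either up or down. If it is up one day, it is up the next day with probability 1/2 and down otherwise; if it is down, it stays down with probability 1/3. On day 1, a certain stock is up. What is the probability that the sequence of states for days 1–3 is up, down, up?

Day 1 is given. For each transition, use the conditional probability from the current state:
P(down | up) = 1/2; P(up | down) = 2/3.
P = 1/2 × 2/3 = 2/6 = 1/3.

1/3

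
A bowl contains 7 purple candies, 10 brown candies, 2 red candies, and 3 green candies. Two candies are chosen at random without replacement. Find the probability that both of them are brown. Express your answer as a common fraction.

P = 10/22 × 9/21 = 90/462 = 15/77.

15/77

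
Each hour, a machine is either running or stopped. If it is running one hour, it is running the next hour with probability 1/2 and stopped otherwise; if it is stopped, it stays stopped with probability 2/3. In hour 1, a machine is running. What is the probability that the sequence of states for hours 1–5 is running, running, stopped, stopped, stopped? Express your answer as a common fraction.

1/9

Hour 1 is given. For each transition, use the conditional probability from the current state:
P(running | running) = 1/2; P(stopped | running) = 1/2; P(stopped | stopped) = 2/3; P(stopped | stopped) = 2/3.
P = 1/2 × 1/2 × 2/3 × 2/3 = 4/36 = 1/9.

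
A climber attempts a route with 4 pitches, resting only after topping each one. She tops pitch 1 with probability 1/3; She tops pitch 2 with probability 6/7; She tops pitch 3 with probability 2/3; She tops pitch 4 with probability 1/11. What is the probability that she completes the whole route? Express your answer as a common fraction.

The events are sequential, so multiply the conditional probabilities:
P = 1/3 × 6/7 × 2/3 × 1/11 = 12/693 = 4/231.

4/231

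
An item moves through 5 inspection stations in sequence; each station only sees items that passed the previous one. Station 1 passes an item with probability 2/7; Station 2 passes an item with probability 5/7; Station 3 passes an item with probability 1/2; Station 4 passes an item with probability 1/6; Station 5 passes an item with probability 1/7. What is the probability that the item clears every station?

Each stage is reached only if all earlier stages succeed, so
P = 2/7 × 5/7 × 1/2 × 1/6 × 1/7 = 10/4116 = 5/2058.

5/2058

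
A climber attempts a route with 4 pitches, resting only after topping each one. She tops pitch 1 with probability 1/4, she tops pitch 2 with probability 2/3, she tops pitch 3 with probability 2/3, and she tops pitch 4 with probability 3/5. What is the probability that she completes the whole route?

1/15

The events are sequential, so multiply the conditional probabilities:
P = 1/4 × 2/3 × 2/3 × 3/5 = 12/180 = 1/15.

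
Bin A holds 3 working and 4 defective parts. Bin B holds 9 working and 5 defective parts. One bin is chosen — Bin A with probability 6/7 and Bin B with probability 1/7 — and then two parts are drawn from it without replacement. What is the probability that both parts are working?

From Bin A: P(both working) = (3/7)(2/6) = 1/7.
From Bin B: P(both working) = (9/14)(8/13) = 36/91.
Total probability = (6/7)(1/7) + (1/7)(36/91) = 114/637.

114/637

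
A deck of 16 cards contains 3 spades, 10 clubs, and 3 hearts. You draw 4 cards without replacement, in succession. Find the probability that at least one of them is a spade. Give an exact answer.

P(no spades) = 13/16 × 12/15 × 11/14 × 10/13 = 17160/43680 = 11/28.
P(at least one) = 1 − 11/28 = 17/28.

17/28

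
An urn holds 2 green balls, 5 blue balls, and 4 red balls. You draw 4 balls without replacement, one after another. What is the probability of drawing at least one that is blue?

21/22

P(no blue) = 6/11 × 5/10 × 4/9 × 3/8 = 360/7920 = 1/22.
P(at least one) = 1 − 1/22 = 21/22.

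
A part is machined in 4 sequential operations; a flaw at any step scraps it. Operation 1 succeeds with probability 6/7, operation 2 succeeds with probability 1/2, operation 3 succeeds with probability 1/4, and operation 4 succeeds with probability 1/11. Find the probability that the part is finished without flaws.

Each stage is reached only if all earlier stages succeed, so
P = 6/7 × 1/2 × 1/4 × 1/11 = 6/616 = 3/308.

3/308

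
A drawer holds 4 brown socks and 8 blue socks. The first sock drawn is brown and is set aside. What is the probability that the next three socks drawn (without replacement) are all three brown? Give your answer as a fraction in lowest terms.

1/165

After the first draw, 3 of the remaining 11 socks are brown.
P = 3/11 × 2/10 × 1/9 = 6/990 = 1/165.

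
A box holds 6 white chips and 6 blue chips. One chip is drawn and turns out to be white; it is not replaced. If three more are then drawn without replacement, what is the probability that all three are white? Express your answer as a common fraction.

2/33

After the first draw, 5 of the remaining 11 chips are white.
P = 5/11 × 4/10 × 3/9 = 60/990 = 2/33.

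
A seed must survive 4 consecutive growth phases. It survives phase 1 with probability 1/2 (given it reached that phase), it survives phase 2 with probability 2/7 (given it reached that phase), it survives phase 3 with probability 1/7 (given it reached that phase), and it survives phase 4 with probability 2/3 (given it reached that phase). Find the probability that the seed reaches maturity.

The events are sequential, so multiply the conditional probabilities:
P = 1/2 × 2/7 × 1/7 × 2/3 = 4/294 = 2/147.

2/147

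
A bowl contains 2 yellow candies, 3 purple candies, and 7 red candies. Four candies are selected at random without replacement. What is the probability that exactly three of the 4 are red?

35/99

One ordering (red drawn first) has probability 7/12 × 6/11 × 5/10 × 5/9 = 1050/11880 = 35/396.
There are C(4,3) = 4 such orderings, each equally likely, so P = 4 × 35/396 = 35/99.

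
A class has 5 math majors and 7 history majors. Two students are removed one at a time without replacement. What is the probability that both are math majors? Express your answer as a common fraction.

5/33

P = 5/12 × 4/11 = 20/132 = 5/33.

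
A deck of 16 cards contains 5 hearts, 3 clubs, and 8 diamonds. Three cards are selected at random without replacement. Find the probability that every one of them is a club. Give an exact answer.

P(every draw is a club) = 3/16 × 2/15 × 1/14 = 6/3360 = 1/560.

1/560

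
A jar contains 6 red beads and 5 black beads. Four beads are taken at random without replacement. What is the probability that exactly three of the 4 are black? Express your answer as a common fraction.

2/11

One ordering (black drawn first) has probability 5/11 × 4/10 × 3/9 × 6/8 = 360/7920 = 1/22.
There are C(4,3) = 4 such orderings, each equally likely, so P = 4 × 1/22 = 2/11.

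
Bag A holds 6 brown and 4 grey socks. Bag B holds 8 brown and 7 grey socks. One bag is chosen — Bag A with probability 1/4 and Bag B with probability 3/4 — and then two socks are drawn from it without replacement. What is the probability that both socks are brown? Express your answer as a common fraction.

17/60

From Bag A: P(both brown) = (6/10)(5/9) = 1/3.
From Bag B: P(both brown) = (8/15)(7/14) = 4/15.
Total probability = (1/4)(1/3) + (3/4)(4/15) = 17/60.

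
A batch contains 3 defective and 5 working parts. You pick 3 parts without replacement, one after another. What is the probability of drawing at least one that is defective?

P(no defective) = 5/8 × 4/7 × 3/6 = 60/336 = 5/28.
P(at least one) = 1 − 5/28 = 23/28.

23/28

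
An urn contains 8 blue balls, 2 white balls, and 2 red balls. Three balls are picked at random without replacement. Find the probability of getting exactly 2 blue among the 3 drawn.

28/55

One ordering (blue drawn first) has probability 8/12 × 7/11 × 4/10 = 224/1320 = 28/165.
There are C(3,2) = 3 such orderings, each equally likely, so P = 3 × 28/165 = 28/55.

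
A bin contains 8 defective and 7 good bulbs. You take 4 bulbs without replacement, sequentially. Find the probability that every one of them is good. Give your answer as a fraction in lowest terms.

P = 7/15 × 6/14 × 5/13 × 4/12 = 840/32760 = 1/39.

1/39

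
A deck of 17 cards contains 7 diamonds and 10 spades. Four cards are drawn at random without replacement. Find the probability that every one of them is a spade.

P = 10/17 × 9/16 × 8/15 × 7/14 = 5040/57120 = 3/34.

3/34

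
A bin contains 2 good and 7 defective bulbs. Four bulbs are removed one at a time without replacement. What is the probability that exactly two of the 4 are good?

One ordering (good drawn first) has probability 2/9 × 1/8 × 7/7 × 6/6 = 84/3024 = 1/36.
There are C(4,2) = 6 such orderings, each equally likely, so P = 6 × 1/36 = 1/6.

1/6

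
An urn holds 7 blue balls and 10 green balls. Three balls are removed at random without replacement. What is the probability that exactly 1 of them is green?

21/68

One ordering (green drawn first) has probability 10/17 × 7/16 × 6/15 = 420/4080 = 7/68.
There are C(3,1) = 3 such orderings, each equally likely, so P = 3 × 7/68 = 21/68.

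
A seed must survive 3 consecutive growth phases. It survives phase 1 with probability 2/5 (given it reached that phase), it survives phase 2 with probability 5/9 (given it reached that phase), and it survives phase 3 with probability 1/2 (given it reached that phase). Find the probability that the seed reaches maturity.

Multiplying along the chain,
P = 2/5 × 5/9 × 1/2 = 10/90 = 1/9.

1/9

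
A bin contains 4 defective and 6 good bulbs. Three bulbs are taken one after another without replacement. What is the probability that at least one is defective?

5/6

P(no defective) = 6/10 × 5/9 × 4/8 = 120/720 = 1/6.
P(at least one) = 1 − 1/6 = 5/6.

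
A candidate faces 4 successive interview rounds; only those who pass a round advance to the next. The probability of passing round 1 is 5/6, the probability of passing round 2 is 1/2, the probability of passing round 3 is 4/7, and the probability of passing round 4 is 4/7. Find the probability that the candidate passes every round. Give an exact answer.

Each stage is reached only if all earlier stages succeed, so
P = 5/6 × 1/2 × 4/7 × 4/7 = 80/588 = 20/147.

20/147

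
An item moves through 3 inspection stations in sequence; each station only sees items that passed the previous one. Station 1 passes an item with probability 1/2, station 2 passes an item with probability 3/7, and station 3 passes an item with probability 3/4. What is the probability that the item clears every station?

9/56

Multiplying along the chain,
P = 1/2 × 3/7 × 3/4 = 9/56.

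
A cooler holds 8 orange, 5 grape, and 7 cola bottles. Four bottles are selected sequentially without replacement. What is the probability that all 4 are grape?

1/969

P(every draw is grape) = 5/20 × 4/19 × 3/18 × 2/17 = 120/116280 = 1/969.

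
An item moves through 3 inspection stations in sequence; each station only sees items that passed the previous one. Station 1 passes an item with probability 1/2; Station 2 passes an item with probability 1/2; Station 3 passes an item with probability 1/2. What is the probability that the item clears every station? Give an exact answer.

The events are sequential, so multiply the conditional probabilities:
P = 1/2 × 1/2 × 1/2 = 1/8.

1/8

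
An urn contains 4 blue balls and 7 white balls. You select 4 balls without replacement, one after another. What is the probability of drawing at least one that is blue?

P(no blue) = 7/11 × 6/10 × 5/9 × 4/8 = 840/7920 = 7/66.
P(at least one) = 1 − 7/66 = 59/66.

59/66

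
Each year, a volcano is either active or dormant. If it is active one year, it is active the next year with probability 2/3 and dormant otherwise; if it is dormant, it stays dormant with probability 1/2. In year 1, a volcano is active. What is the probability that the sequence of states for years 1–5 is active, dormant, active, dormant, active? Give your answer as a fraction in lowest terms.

Year 1 is given. For each transition, use the conditional probability from the current state:
P(dormant | active) = 1/3; P(active | dormant) = 1/2; P(dormant | active) = 1/3; P(active | dormant) = 1/2.
P = 1/3 × 1/2 × 1/3 × 1/2 = 1/36.

1/36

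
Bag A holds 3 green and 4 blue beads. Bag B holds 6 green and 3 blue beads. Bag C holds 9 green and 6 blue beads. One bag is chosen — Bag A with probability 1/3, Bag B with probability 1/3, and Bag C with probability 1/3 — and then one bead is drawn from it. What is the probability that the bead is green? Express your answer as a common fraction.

From Bag A: P(green) = 3/7.
From Bag B: P(green) = 6/9.
From Bag C: P(green) = 9/15.
Total probability = (1/3)(3/7) + (1/3)(6/9) + (1/3)(9/15) = 178/315.

178/315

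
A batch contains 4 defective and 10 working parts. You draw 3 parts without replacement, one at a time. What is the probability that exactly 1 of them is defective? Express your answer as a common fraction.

45/91

One ordering (defective drawn first) has probability 4/14 × 10/13 × 9/12 = 360/2184 = 15/91.
There are C(3,1) = 3 such orderings, each equally likely, so P = 3 × 15/91 = 45/91.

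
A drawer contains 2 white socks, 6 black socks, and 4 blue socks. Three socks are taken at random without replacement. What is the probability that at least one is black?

10/11

P(no black) = 6/12 × 5/11 × 4/10 = 120/1320 = 1/11.
P(at least one) = 1 − 1/11 = 10/11.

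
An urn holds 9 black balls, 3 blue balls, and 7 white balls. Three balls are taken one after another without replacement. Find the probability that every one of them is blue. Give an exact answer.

1/969

P = 3/19 × 2/18 × 1/17 = 6/5814 = 1/969.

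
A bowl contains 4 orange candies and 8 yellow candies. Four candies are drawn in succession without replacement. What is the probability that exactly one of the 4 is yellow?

32/495

One ordering (yellow drawn first) has probability 8/12 × 4/11 × 3/10 × 2/9 = 192/11880 = 8/495.
There are C(4,1) = 4 such orderings, each equally likely, so P = 4 × 8/495 = 32/495.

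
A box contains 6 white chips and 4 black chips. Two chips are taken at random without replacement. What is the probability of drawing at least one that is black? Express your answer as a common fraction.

2/3

P(no black) = 6/10 × 5/9 = 30/90 = 1/3.
P(at least one) = 1 − 1/3 = 2/3.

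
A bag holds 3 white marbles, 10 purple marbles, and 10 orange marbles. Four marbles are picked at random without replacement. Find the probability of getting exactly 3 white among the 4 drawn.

One ordering (white drawn first) has probability 3/23 × 2/22 × 1/21 × 20/20 = 120/212520 = 1/1771.
There are C(4,3) = 4 such orderings, each equally likely, so P = 4 × 1/1771 = 4/1771.

4/1771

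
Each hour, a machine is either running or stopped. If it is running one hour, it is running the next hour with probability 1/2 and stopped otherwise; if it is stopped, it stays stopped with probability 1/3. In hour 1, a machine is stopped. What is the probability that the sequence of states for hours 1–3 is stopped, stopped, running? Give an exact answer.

2/9

Hour 1 is given. For each transition, use the conditional probability from the current state:
P(stopped | stopped) = 1/3; P(running | stopped) = 2/3.
P = 1/3 × 2/3 = 2/9.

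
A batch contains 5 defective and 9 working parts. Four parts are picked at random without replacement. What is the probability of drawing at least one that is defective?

125/143

P(no defective) = 9/14 × 8/13 × 7/12 × 6/11 = 3024/24024 = 18/143.
P(at least one) = 1 − 18/143 = 125/143.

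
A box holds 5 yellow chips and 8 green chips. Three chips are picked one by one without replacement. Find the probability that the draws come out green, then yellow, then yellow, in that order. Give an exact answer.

40/429

Chain rule:
P = 8/13 × 5/12 × 4/11 = 160/1716 = 40/429.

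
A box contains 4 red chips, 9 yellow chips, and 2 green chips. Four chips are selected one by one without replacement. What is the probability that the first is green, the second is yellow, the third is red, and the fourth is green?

Multiply the probability of each draw given the previous ones:
P = 2/15 × 9/14 × 4/13 × 1/12 = 72/32760 = 1/455.

1/455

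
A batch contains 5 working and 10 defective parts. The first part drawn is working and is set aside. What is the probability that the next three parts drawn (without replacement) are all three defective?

With the first part removed, 10 defective remain out of 14.
P = 10/14 × 9/13 × 8/12 = 720/2184 = 30/91.

30/91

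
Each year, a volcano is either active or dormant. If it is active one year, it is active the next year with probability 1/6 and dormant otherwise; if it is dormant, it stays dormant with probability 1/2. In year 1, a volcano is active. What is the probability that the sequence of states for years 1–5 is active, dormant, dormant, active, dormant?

25/144

Year 1 is given. For each transition, use the conditional probability from the current state:
P(dormant | active) = 5/6; P(dormant | dormant) = 1/2; P(active | dormant) = 1/2; P(dormant | active) = 5/6.
P = 5/6 × 1/2 × 1/2 × 5/6 = 25/144.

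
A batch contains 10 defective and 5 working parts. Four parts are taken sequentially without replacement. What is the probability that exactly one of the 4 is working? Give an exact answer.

One ordering (working drawn first) has probability 5/15 × 10/14 × 9/13 × 8/12 = 3600/32760 = 10/91.
There are C(4,1) = 4 such orderings, each equally likely, so P = 4 × 10/91 = 40/91.

40/91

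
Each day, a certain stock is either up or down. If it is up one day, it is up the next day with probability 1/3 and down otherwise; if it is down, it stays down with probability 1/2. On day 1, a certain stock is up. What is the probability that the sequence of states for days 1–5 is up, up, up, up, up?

Day 1 is given. For each transition, use the conditional probability from the current state:
P(up | up) = 1/3; P(up | up) = 1/3; P(up | up) = 1/3; P(up | up) = 1/3.
P = 1/3 × 1/3 × 1/3 × 1/3 = 1/81.

1/81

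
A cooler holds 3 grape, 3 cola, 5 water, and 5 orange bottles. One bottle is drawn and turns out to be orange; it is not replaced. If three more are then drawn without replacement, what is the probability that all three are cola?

With the first bottle removed, 3 cola remain out of 15.
P = 3/15 × 2/14 × 1/13 = 6/2730 = 1/455.

1/455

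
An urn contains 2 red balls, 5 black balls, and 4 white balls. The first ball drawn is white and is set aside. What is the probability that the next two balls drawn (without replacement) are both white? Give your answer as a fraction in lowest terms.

1/15

With the first ball removed, 3 white remain out of 10.
P = 3/10 × 2/9 = 6/90 = 1/15.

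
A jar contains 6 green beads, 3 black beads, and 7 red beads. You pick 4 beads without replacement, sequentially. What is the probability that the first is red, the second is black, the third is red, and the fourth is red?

3/208

Chain rule:
P = 7/16 × 3/15 × 6/14 × 5/13 = 630/43680 = 3/208.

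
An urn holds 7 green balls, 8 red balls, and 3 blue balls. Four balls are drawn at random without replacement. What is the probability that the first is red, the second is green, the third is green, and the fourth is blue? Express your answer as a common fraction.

7/510

Each draw changes the counts, so multiply the conditional probabilities along the sequence:
P = 8/18 × 7/17 × 6/16 × 3/15 = 1008/73440 = 7/510.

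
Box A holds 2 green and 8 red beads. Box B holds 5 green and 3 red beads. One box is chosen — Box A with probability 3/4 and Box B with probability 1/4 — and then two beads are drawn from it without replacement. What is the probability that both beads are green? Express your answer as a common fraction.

From Box A: P(both green) = (2/10)(1/9) = 1/45.
From Box B: P(both green) = (5/8)(4/7) = 5/14.
Total probability = (3/4)(1/45) + (1/4)(5/14) = 89/840.

89/840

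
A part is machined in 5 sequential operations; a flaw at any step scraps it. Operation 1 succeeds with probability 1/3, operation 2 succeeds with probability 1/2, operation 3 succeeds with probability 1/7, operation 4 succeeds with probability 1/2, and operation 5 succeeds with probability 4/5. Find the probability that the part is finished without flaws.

Multiplying along the chain,
P = 1/3 × 1/2 × 1/7 × 1/2 × 4/5 = 4/420 = 1/105.

1/105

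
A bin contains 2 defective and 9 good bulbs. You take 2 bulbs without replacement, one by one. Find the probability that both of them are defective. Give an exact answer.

1/55

P(every draw is defective) = 2/11 × 1/10 = 2/110 = 1/55.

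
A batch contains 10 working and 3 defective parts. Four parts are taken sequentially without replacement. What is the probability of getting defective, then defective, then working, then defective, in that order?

Chain rule:
P = 3/13 × 2/12 × 10/11 × 1/10 = 60/17160 = 1/286.

1/286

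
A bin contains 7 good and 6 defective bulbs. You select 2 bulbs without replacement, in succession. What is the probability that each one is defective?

5/26

P(all defective) = 6/13 × 5/12 = 30/156 = 5/26.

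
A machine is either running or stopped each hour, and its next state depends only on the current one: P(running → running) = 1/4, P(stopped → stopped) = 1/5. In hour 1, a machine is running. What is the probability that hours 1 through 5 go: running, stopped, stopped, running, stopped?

Hour 1 is given. For each transition, use the conditional probability from the current state:
P(stopped | running) = 3/4; P(stopped | stopped) = 1/5; P(running | stopped) = 4/5; P(stopped | running) = 3/4.
P = 3/4 × 1/5 × 4/5 × 3/4 = 36/400 = 9/100.

9/100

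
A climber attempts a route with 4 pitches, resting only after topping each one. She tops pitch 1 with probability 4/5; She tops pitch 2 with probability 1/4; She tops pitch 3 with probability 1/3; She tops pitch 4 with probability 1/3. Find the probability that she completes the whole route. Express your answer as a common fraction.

1/45

Multiplying along the chain,
P = 4/5 × 1/4 × 1/3 × 1/3 = 4/180 = 1/45.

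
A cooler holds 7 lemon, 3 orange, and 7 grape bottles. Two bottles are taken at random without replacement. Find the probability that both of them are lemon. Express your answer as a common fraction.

21/136

P = 7/17 × 6/16 = 42/272 = 21/136.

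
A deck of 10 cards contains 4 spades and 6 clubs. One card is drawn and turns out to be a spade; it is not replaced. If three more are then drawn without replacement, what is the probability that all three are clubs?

With the first card removed, 6 clubs remain out of 9.
P = 6/9 × 5/8 × 4/7 = 120/504 = 5/21.

5/21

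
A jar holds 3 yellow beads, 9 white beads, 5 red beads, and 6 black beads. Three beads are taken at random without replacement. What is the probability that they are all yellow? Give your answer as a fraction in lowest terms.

1/1771

P(all yellow) = 3/23 × 2/22 × 1/21 = 6/10626 = 1/1771.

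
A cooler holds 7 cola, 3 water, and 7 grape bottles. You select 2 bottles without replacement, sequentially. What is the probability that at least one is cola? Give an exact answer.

91/136

P(no cola) = 10/17 × 9/16 = 90/272 = 45/136.
P(at least one) = 1 − 45/136 = 91/136.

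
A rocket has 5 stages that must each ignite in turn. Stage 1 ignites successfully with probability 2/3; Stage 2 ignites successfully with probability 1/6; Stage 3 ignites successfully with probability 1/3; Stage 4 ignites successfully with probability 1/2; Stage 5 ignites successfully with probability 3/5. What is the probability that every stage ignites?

1/90

Each stage is reached only if all earlier stages succeed, so
P = 2/3 × 1/6 × 1/3 × 1/2 × 3/5 = 6/540 = 1/90.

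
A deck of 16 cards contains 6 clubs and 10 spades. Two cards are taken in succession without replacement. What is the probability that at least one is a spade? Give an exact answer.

7/8

P(no spades) = 6/16 × 5/15 = 30/240 = 1/8.
P(at least one) = 1 − 1/8 = 7/8.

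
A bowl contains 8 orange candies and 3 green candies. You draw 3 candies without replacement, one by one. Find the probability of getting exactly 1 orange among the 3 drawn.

8/55

One ordering (orange drawn first) has probability 8/11 × 3/10 × 2/9 = 48/990 = 8/165.
There are C(3,1) = 3 such orderings, each equally likely, so P = 3 × 8/165 = 8/55.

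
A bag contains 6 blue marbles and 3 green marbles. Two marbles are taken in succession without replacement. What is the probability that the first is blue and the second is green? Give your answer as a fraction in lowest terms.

Multiply the probability of each draw given the previous ones:
P = 6/9 × 3/8 = 18/72 = 1/4.

1/4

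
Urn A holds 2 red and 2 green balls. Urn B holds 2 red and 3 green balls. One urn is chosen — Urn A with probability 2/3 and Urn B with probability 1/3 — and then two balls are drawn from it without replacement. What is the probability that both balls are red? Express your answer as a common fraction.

From Urn A: P(both red) = (2/4)(1/3) = 1/6.
From Urn B: P(both red) = (2/5)(1/4) = 1/10.
Total probability = (2/3)(1/6) + (1/3)(1/10) = 13/90.

13/90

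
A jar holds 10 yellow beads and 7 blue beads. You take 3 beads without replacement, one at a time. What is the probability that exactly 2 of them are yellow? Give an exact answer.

63/136

One ordering (yellow drawn first) has probability 10/17 × 9/16 × 7/15 = 630/4080 = 21/136.
There are C(3,2) = 3 such orderings, each equally likely, so P = 3 × 21/136 = 63/136.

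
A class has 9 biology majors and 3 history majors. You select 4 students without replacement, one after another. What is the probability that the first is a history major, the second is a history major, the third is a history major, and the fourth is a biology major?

Multiply the probability of each draw given the previous ones:
P = 3/12 × 2/11 × 1/10 × 9/9 = 54/11880 = 1/220.

1/220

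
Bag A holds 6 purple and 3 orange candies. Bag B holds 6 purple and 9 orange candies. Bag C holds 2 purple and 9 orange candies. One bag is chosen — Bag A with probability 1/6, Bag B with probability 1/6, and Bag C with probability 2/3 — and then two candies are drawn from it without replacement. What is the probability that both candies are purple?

2921/27720

From Bag A: P(both purple) = (6/9)(5/8) = 5/12.
From Bag B: P(both purple) = (6/15)(5/14) = 1/7.
From Bag C: P(both purple) = (2/11)(1/10) = 1/55.
Total probability = (1/6)(5/12) + (1/6)(1/7) + (2/3)(1/55) = 2921/27720.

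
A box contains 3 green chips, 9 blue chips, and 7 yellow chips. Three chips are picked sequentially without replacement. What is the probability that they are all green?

1/969

P(every draw is green) = 3/19 × 2/18 × 1/17 = 6/5814 = 1/969.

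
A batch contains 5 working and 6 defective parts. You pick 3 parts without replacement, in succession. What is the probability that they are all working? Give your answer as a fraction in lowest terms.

2/33

P(all working) = 5/11 × 4/10 × 3/9 = 60/990 = 2/33.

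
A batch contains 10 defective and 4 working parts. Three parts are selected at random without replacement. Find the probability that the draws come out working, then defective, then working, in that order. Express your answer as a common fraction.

Each draw changes the counts, so multiply the conditional probabilities along the sequence:
P = 4/14 × 10/13 × 3/12 = 120/2184 = 5/91.

5/91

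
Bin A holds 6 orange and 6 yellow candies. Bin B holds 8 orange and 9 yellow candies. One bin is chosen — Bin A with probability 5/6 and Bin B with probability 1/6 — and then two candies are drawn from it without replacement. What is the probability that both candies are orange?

From Bin A: P(both orange) = (6/12)(5/11) = 5/22.
From Bin B: P(both orange) = (8/17)(7/16) = 7/34.
Total probability = (5/6)(5/22) + (1/6)(7/34) = 251/1122.

251/1122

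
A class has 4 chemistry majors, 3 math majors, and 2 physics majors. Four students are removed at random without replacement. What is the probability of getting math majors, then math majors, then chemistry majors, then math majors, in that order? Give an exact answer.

Each draw changes the counts, so multiply the conditional probabilities along the sequence:
P = 3/9 × 2/8 × 4/7 × 1/6 = 24/3024 = 1/126.

1/126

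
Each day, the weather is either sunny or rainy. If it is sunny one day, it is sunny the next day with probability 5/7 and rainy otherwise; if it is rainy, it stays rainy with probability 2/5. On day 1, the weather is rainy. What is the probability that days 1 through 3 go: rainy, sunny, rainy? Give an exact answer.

6/35

Day 1 is given. For each transition, use the conditional probability from the current state:
P(sunny | rainy) = 3/5; P(rainy | sunny) = 2/7.
P = 3/5 × 2/7 = 6/35.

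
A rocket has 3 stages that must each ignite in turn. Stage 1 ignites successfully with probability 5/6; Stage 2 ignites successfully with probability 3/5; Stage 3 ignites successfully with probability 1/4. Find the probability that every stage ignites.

Multiplying along the chain,
P = 5/6 × 3/5 × 1/4 = 15/120 = 1/8.

1/8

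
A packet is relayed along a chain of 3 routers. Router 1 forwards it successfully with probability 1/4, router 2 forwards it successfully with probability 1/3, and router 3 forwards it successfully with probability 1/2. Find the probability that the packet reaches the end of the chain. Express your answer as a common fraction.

Each stage is reached only if all earlier stages succeed, so
P = 1/4 × 1/3 × 1/2 = 1/24.

1/24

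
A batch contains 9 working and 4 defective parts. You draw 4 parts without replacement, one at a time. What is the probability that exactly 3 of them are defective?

36/715

One ordering (defective drawn first) has probability 4/13 × 3/12 × 2/11 × 9/10 = 216/17160 = 9/715.
There are C(4,3) = 4 such orderings, each equally likely, so P = 4 × 9/715 = 36/715.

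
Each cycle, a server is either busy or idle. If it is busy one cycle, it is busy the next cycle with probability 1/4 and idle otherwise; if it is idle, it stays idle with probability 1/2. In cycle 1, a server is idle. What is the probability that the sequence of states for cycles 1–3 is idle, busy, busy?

1/8

Cycle 1 is given. For each transition, use the conditional probability from the current state:
P(busy | idle) = 1/2; P(busy | busy) = 1/4.
P = 1/2 × 1/4 = 1/8.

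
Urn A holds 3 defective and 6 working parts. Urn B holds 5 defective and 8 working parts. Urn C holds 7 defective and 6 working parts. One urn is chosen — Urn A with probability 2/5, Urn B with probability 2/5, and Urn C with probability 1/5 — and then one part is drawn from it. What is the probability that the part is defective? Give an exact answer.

From Urn A: P(defective) = 3/9.
From Urn B: P(defective) = 5/13.
From Urn C: P(defective) = 7/13.
Total probability = (2/5)(3/9) + (2/5)(5/13) + (1/5)(7/13) = 77/195.

77/195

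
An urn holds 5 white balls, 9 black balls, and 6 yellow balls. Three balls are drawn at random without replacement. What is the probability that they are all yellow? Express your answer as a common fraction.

1/57

P(every draw is yellow) = 6/20 × 5/19 × 4/18 = 120/6840 = 1/57.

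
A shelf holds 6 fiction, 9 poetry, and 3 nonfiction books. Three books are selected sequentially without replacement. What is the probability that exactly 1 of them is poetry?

One ordering (poetry drawn first) has probability 9/18 × 9/17 × 8/16 = 648/4896 = 9/68.
There are C(3,1) = 3 such orderings, each equally likely, so P = 3 × 9/68 = 27/68.

27/68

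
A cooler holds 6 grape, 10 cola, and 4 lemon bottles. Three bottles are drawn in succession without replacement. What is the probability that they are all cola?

P = 10/20 × 9/19 × 8/18 = 720/6840 = 2/19.

2/19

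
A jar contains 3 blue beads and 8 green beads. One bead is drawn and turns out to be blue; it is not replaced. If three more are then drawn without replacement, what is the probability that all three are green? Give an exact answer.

With the first bead removed, 8 green remain out of 10.
P = 8/10 × 7/9 × 6/8 = 336/720 = 7/15.

7/15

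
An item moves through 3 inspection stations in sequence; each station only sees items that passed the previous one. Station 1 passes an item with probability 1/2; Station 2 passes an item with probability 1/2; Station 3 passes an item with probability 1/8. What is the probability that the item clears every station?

1/32

The events are sequential, so multiply the conditional probabilities:
P = 1/2 × 1/2 × 1/8 = 1/32.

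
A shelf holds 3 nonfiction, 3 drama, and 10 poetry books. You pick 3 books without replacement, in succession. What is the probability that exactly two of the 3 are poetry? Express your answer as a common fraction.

One ordering (poetry drawn first) has probability 10/16 × 9/15 × 6/14 = 540/3360 = 9/56.
There are C(3,2) = 3 such orderings, each equally likely, so P = 3 × 9/56 = 27/56.

27/56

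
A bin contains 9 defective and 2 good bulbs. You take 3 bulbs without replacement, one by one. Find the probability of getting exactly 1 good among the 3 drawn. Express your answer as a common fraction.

24/55

One ordering (good drawn first) has probability 2/11 × 9/10 × 8/9 = 144/990 = 8/55.
There are C(3,1) = 3 such orderings, each equally likely, so P = 3 × 8/55 = 24/55.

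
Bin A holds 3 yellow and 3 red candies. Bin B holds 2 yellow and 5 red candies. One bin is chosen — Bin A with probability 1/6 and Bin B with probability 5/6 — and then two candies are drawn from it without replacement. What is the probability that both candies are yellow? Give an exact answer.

From Bin A: P(both yellow) = (3/6)(2/5) = 1/5.
From Bin B: P(both yellow) = (2/7)(1/6) = 1/21.
Total probability = (1/6)(1/5) + (5/6)(1/21) = 23/315.

23/315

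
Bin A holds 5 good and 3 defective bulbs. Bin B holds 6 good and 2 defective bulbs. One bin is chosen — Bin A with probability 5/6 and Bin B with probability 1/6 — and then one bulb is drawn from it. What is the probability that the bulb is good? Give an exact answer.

31/48

From Bin A: P(good) = 5/8.
From Bin B: P(good) = 6/8.
Total probability = (5/6)(5/8) + (1/6)(6/8) = 31/48.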